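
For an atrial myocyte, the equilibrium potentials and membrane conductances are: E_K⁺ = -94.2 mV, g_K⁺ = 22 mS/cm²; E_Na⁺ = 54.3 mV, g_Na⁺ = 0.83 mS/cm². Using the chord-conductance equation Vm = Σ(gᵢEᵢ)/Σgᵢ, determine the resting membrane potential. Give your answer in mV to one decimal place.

Σ gᵢEᵢ = 22·(-94.2) + 0.83·(54.3) = -2027.33
Σ gᵢ = 22 + 0.83 = 22.83
Vm = -2027.33 / 22.83 = -88.80 mV

-88.8 mV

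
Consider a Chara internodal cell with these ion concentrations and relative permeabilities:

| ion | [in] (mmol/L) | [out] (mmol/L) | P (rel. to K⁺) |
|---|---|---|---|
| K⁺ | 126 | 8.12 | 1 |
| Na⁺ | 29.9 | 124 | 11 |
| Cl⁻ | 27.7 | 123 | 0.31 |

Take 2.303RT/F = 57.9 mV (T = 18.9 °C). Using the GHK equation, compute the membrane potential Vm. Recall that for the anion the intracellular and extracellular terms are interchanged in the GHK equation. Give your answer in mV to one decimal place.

25.9 mV

Vm = 57.9 · log₁₀[(Σ P·[cation]ₒ + Σ P·[anion]ᵢ) / (Σ P·[cation]ᵢ + Σ P·[anion]ₒ)]
Numerator = 1×8.12 + 11×124 + 0.31×27.7 = 1381
Denominator = 1×126 + 11×29.9 + 0.31×123 = 493
Vm = 57.9 · log₁₀(2.8005) = 57.9 × (0.4472) = 25.89 mV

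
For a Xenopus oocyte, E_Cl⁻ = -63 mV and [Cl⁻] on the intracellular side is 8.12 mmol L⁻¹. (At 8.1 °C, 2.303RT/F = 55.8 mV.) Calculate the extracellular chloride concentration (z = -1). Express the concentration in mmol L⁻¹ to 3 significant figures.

Nernst: E = (55.8/-1) · log₁₀([out]/[in]), so log₁₀([out]/[in]) = -63.0 × -1 / 55.8 = 1.1290.
[out]/[in] = 10^(1.1290) = 13.46.
[out] = 13.46 × 8.12 = 109.3 mmol L⁻¹.

109 mmol L⁻¹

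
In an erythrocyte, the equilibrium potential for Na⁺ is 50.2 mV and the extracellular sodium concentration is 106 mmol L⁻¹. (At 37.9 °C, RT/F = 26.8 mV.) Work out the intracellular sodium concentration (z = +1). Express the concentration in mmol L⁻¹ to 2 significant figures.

16 mmol L⁻¹

Nernst: E = (26.8/1) · ln([out]/[in]), so ln([out]/[in]) = 50.2 × 1 / 26.8 = 1.8731.
[out]/[in] = e^(1.8731) = 6.509.
[in] = 106 / 6.509 = 16.29 mmol L⁻¹.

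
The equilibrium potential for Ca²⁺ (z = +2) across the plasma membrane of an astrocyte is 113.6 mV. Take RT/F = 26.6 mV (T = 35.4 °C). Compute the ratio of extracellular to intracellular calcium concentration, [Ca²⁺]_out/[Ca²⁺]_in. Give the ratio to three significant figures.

ln([out]/[in]) = E·z/(26.6) = 113.6 × 2 / 26.6 = 8.5414
[out]/[in] = e^(8.5414) = 5122

5120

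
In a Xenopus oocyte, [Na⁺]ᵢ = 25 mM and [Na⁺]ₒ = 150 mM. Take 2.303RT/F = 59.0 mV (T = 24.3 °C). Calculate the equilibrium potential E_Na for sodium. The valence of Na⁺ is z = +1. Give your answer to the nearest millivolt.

E = (59.0/z) · log₁₀([Na⁺]_out/[Na⁺]_in) with z = +1.
= (59.0/1) · log₁₀(150/25) = 59.00 · log₁₀(6)
= 59.00 · (0.7782) = 45.91 mV

46 mV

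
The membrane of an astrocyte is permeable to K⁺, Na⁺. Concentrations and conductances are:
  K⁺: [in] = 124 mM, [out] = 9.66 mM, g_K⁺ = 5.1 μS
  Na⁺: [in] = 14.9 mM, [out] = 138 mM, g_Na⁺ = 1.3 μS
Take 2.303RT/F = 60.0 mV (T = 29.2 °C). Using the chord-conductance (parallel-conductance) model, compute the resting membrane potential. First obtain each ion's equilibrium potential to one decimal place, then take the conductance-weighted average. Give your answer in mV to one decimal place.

E_K⁺ = (60.0/1)·log₁₀(9.66/124) = -66.5 mV
E_Na⁺ = (60.0/1)·log₁₀(138/14.9) = 58.0 mV
Vm = (Σ gᵢEᵢ)/(Σ gᵢ) = (5.1·-66.5 + 1.3·58.0) / (5.1 + 1.3)
= -263.75 / 6.4 = -41.21 mV

-41.2 mV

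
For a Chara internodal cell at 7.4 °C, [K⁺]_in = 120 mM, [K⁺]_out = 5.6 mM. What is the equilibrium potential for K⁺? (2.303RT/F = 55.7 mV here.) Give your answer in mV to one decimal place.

-74.1 mV

E = (55.7/z) · log₁₀([K⁺]_out/[K⁺]_in) with z = +1.
= (55.7/1) · log₁₀(5.6/120) = 55.70 · log₁₀(0.04667)
= 55.70 · (-1.3310) = -74.14 mV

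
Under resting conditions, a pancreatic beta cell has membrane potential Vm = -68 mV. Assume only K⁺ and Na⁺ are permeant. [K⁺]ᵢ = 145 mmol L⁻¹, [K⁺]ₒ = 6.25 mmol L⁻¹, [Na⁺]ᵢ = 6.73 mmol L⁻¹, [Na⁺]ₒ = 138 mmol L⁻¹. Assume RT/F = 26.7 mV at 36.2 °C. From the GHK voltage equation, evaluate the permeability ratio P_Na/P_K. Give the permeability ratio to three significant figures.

Let α = P_Na/P_K. GHK: Vm = 26.7·ln[(Kₒ + α·Naₒ)/(Kᵢ + α·Naᵢ)].
e^(Vm/26.7) = e^(-68.0/26.7) = 0.078331
So 0.078331·(Kᵢ + α·Naᵢ) = Kₒ + α·Naₒ → α = (0.078331·145.0 − 6.25) / (138.0 − 0.078331·6.73)
α = (11.36 − 6.25) / (138.0 − 0.5272) = 5.108/137.5 = 0.03716

0.0372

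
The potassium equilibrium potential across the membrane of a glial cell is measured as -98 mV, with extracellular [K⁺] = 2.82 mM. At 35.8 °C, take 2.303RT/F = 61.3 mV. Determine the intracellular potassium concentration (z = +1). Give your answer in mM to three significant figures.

112 mM

Nernst: E = (61.3/1) · log₁₀([out]/[in]), so log₁₀([out]/[in]) = -98.0 × 1 / 61.3 = -1.5987.
[out]/[in] = 10^(-1.5987) = 0.02519.
[in] = 2.82 / 0.02519 = 111.9 mM.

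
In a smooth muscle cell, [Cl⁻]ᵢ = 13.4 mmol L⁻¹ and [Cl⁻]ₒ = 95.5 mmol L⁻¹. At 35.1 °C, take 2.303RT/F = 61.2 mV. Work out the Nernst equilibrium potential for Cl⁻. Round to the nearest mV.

E = (61.2/z) · log₁₀([Cl⁻]_out/[Cl⁻]_in) with z = -1.
For an anion, dividing by z = -1 reverses the sign.
= (61.2/-1) · log₁₀(95.5/13.4) = -61.20 · log₁₀(7.127)
= -61.20 · (0.8529) = -52.20 mV

-52 mV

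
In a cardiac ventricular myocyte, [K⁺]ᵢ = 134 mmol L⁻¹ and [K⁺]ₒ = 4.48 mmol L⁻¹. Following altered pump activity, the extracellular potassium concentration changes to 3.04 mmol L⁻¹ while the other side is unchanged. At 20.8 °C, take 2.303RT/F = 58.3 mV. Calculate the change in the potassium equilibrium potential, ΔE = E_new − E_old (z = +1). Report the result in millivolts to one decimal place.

-9.8 mV

E_old = (58.3/1)·log₁₀(4.48/134) = -86.04 mV
E_new = (58.3/1)·log₁₀(3.04/134) = -95.86 mV
ΔE = -95.86 − (-86.04) = -9.82 mV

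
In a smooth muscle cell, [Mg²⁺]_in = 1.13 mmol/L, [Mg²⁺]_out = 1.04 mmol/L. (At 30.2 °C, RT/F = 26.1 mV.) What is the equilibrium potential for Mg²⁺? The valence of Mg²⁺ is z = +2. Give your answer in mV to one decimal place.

E = (26.1/z) · ln([Mg²⁺]_out/[Mg²⁺]_in) with z = +2.
= (26.1/2) · ln(1.04/1.13) = 13.05 · ln(0.9204)
= 13.05 · (-0.0830) = -1.08 mV

-1.1 mV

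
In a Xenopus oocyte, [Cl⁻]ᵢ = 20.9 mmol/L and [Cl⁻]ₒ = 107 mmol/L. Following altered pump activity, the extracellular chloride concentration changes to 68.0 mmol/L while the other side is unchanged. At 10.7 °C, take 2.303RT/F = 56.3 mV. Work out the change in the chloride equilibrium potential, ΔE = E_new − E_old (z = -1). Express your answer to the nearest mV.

E_old = (56.3/-1)·log₁₀(107/20.9) = -39.93 mV
E_new = (56.3/-1)·log₁₀(68.0/20.9) = -28.85 mV
ΔE = -28.85 − (-39.93) = 11.08 mV

11 mV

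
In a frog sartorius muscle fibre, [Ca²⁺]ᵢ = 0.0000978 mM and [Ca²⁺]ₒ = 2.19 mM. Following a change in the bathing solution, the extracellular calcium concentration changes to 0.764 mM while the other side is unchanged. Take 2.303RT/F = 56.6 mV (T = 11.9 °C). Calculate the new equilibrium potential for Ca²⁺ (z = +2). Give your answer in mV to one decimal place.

110.2 mV

After the shift: [Ca²⁺]_out = 0.764, [Ca²⁺]_in = 0.0000978 mM.
E_new = (56.6/2)·log₁₀(0.764/0.0000978) = 28.30 · (3.8928) = 110.16 mV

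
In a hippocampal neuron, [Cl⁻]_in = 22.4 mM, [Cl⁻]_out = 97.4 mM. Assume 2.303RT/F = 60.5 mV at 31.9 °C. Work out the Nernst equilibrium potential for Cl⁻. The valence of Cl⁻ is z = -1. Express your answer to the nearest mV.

-39 mV

E = (60.5/z) · log₁₀([Cl⁻]_out/[Cl⁻]_in) with z = -1.
For an anion, dividing by z = -1 reverses the sign.
= (60.5/-1) · log₁₀(97.4/22.4) = -60.50 · log₁₀(4.348)
= -60.50 · (0.6383) = -38.62 mV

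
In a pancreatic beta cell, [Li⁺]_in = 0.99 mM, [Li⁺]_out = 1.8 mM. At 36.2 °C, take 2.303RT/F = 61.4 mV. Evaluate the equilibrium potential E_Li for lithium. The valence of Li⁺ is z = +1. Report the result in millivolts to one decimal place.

15.9 mV

E = (61.4/z) · log₁₀([Li⁺]_out/[Li⁺]_in) with z = +1.
= (61.4/1) · log₁₀(1.8/0.99) = 61.40 · log₁₀(1.818)
= 61.40 · (0.2596) = 15.94 mV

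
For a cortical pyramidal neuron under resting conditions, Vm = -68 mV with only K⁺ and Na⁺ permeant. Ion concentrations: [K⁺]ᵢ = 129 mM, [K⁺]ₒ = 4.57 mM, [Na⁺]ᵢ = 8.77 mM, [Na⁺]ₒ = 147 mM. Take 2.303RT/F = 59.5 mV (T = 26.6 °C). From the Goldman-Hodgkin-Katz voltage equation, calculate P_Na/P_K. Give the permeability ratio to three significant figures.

0.0322

Let α = P_Na/P_K. GHK: Vm = 59.5·log₁₀[(Kₒ + α·Naₒ)/(Kᵢ + α·Naᵢ)].
10^(Vm/59.5) = 10^(-68.0/59.5) = 0.071969
So 0.071969·(Kᵢ + α·Naᵢ) = Kₒ + α·Naₒ → α = (0.071969·129.0 − 4.57) / (147.0 − 0.071969·8.77)
α = (9.284 − 4.57) / (147.0 − 0.6312) = 4.714/146.4 = 0.03221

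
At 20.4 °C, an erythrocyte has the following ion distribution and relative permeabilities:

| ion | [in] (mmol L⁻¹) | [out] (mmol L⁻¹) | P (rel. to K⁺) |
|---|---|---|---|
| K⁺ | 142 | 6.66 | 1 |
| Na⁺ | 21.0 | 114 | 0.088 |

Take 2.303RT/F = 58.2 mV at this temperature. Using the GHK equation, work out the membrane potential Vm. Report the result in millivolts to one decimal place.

-54.4 mV

Vm = 58.2 · log₁₀[(Σ P·[cation]ₒ + Σ P·[anion]ᵢ) / (Σ P·[cation]ᵢ + Σ P·[anion]ₒ)]
Numerator = 1×6.66 + 0.088×114 = 16.69
Denominator = 1×142 + 0.088×21.0 = 143.8
Vm = 58.2 · log₁₀(0.11604) = 58.2 × (-0.9354) = -54.44 mV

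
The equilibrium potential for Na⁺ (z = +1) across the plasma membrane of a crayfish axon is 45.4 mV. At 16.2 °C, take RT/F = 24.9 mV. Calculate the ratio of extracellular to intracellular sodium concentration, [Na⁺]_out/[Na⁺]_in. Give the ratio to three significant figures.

ln([out]/[in]) = E·z/(24.9) = 45.4 × 1 / 24.9 = 1.8233
[out]/[in] = e^(1.8233) = 6.192

6.19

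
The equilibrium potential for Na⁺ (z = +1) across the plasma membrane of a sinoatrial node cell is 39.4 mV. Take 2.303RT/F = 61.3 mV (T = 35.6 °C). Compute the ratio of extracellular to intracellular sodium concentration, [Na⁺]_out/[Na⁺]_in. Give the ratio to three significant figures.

4.39

log₁₀([out]/[in]) = E·z/(61.3) = 39.4 × 1 / 61.3 = 0.6427
[out]/[in] = 10^(0.6427) = 4.393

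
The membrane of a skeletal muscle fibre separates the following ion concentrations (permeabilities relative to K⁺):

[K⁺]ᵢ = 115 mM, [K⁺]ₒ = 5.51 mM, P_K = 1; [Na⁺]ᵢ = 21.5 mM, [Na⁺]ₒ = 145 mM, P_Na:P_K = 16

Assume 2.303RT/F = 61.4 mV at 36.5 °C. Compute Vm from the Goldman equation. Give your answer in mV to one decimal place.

43.3 mV

Vm = 61.4 · log₁₀[(Σ P·[cation]ₒ + Σ P·[anion]ᵢ) / (Σ P·[cation]ᵢ + Σ P·[anion]ₒ)]
Numerator = 1×5.51 + 16×145 = 2326
Denominator = 1×115 + 16×21.5 = 459
Vm = 61.4 · log₁₀(5.0665) = 61.4 × (0.7047) = 43.27 mV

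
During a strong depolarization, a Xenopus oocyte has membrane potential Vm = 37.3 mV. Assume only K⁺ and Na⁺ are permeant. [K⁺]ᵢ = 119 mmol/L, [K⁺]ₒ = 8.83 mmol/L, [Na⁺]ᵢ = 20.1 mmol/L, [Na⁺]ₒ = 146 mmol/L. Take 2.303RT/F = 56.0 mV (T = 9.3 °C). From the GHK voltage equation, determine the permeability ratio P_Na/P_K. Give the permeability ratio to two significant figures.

10

Let α = P_Na/P_K. GHK: Vm = 56.0·log₁₀[(Kₒ + α·Naₒ)/(Kᵢ + α·Naᵢ)].
10^(Vm/56.0) = 10^(37.3/56.0) = 4.6352
So 4.6352·(Kᵢ + α·Naᵢ) = Kₒ + α·Naₒ → α = (4.6352·119.0 − 8.83) / (146.0 − 4.6352·20.1)
α = (551.6 − 8.83) / (146.0 − 93.17) = 542.8/52.83 = 10.27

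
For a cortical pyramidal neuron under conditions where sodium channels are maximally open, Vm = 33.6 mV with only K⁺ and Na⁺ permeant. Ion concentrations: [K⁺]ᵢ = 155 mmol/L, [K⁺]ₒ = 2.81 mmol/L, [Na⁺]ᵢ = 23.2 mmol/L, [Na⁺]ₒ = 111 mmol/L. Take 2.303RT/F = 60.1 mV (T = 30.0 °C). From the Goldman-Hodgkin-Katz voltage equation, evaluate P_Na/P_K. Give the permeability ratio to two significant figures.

Let α = P_Na/P_K. GHK: Vm = 60.1·log₁₀[(Kₒ + α·Naₒ)/(Kᵢ + α·Naᵢ)].
10^(Vm/60.1) = 10^(33.6/60.1) = 3.623
So 3.623·(Kᵢ + α·Naᵢ) = Kₒ + α·Naₒ → α = (3.623·155.0 − 2.81) / (111.0 − 3.623·23.2)
α = (561.6 − 2.81) / (111.0 − 84.05) = 558.8/26.95 = 20.74

21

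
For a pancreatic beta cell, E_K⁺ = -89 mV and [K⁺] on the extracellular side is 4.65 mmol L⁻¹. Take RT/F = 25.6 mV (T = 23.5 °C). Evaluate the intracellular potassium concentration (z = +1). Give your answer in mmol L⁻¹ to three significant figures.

150 mmol L⁻¹

Nernst: E = (25.6/1) · ln([out]/[in]), so ln([out]/[in]) = -89.0 × 1 / 25.6 = -3.4766.
[out]/[in] = e^(-3.4766) = 0.03091.
[in] = 4.65 / 0.03091 = 150.4 mmol L⁻¹.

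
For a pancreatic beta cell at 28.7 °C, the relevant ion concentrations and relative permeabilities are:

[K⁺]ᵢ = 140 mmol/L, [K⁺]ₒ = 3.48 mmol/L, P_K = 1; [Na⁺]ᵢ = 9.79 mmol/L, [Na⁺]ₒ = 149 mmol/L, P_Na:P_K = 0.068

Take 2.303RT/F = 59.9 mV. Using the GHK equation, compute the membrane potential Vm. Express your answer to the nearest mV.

-61 mV

Vm = 59.9 · log₁₀[(Σ P·[cation]ₒ + Σ P·[anion]ᵢ) / (Σ P·[cation]ᵢ + Σ P·[anion]ₒ)]
Numerator = 1×3.48 + 0.068×149 = 13.61
Denominator = 1×140 + 0.068×9.79 = 140.7
Vm = 59.9 · log₁₀(0.096768) = 59.9 × (-1.0143) = -60.75 mV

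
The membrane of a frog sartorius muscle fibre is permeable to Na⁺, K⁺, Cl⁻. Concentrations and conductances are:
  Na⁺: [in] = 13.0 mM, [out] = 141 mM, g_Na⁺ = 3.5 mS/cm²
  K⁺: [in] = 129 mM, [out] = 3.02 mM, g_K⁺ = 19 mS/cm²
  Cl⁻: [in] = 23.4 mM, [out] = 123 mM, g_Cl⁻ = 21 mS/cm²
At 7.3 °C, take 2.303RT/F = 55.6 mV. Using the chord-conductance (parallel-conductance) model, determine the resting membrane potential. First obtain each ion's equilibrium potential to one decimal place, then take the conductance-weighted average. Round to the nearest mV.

E_Na⁺ = (55.6/1)·log₁₀(141/13.0) = 57.6 mV
E_K⁺ = (55.6/1)·log₁₀(3.02/129) = -90.7 mV
E_Cl⁻ = (55.6/-1)·log₁₀(123/23.4) = -40.1 mV
Vm = (Σ gᵢEᵢ)/(Σ gᵢ) = (3.5·57.6 + 19·-90.7 + 21·-40.1) / (3.5 + 19 + 21)
= -2363.80 / 43.5 = -54.34 mV

-54 mV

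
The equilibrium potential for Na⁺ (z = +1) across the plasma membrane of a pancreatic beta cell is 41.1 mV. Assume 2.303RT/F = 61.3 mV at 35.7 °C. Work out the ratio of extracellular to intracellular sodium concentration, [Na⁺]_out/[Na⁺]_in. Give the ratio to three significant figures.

4.68

log₁₀([out]/[in]) = E·z/(61.3) = 41.1 × 1 / 61.3 = 0.6705
[out]/[in] = 10^(0.6705) = 4.682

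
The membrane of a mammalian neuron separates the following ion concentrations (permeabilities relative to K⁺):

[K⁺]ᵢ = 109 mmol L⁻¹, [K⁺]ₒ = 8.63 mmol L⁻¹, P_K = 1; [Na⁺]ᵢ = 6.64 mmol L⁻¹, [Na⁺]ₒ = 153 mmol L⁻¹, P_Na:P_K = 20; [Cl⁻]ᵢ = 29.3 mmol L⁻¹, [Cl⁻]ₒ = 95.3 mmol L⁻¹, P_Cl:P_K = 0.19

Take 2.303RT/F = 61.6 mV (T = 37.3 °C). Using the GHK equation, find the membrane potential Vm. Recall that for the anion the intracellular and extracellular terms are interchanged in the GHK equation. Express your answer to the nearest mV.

66 mV

Vm = 61.6 · log₁₀[(Σ P·[cation]ₒ + Σ P·[anion]ᵢ) / (Σ P·[cation]ᵢ + Σ P·[anion]ₒ)]
Numerator = 1×8.63 + 20×153 + 0.19×29.3 = 3074
Denominator = 1×109 + 20×6.64 + 0.19×95.3 = 259.9
Vm = 61.6 · log₁₀(11.828) = 61.6 × (1.0729) = 66.09 mV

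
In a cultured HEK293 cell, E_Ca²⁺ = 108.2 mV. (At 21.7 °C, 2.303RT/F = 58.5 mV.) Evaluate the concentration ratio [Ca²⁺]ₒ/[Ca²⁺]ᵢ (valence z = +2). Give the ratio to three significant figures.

5000

log₁₀([out]/[in]) = E·z/(58.5) = 108.2 × 2 / 58.5 = 3.6991
[out]/[in] = 10^(3.6991) = 5002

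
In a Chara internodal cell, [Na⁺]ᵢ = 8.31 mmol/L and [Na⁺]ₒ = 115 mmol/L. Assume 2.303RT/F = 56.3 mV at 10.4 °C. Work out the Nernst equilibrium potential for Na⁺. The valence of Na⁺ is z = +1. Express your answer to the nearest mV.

64 mV

E = (56.3/z) · log₁₀([Na⁺]_out/[Na⁺]_in) with z = +1.
= (56.3/1) · log₁₀(115/8.31) = 56.30 · log₁₀(13.84)
= 56.30 · (1.1411) = 64.24 mV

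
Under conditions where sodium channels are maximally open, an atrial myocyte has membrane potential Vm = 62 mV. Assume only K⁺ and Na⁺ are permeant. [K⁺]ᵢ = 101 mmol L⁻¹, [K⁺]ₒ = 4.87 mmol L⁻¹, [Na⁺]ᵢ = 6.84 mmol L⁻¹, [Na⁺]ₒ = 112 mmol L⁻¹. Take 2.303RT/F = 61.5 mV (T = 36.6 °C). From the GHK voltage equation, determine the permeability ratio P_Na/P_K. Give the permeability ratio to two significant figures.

24

Let α = P_Na/P_K. GHK: Vm = 61.5·log₁₀[(Kₒ + α·Naₒ)/(Kᵢ + α·Naᵢ)].
10^(Vm/61.5) = 10^(62.0/61.5) = 10.189
So 10.189·(Kᵢ + α·Naᵢ) = Kₒ + α·Naₒ → α = (10.189·101.0 − 4.87) / (112.0 − 10.189·6.84)
α = (1029 − 4.87) / (112.0 − 69.69) = 1024/42.31 = 24.21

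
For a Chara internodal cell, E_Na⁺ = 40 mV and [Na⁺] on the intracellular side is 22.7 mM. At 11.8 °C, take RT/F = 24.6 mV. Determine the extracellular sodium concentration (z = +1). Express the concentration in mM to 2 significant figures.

Nernst: E = (24.6/1) · ln([out]/[in]), so ln([out]/[in]) = 40.0 × 1 / 24.6 = 1.6260.
[out]/[in] = e^(1.6260) = 5.084.
[out] = 5.084 × 22.7 = 115.4 mM.

120 mM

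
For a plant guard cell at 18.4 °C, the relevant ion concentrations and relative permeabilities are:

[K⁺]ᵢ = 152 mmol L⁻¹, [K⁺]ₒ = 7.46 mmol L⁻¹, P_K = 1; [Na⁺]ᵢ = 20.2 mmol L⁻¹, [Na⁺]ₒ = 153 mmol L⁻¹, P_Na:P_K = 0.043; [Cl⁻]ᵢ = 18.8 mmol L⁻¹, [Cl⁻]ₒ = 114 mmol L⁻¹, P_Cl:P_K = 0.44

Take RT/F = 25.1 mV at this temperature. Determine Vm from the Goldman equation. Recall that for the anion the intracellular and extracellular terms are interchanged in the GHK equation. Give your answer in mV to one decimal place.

Vm = 25.1 · ln[(Σ P·[cation]ₒ + Σ P·[anion]ᵢ) / (Σ P·[cation]ᵢ + Σ P·[anion]ₒ)]
Numerator = 1×7.46 + 0.043×153 + 0.44×18.8 = 22.31
Denominator = 1×152 + 0.043×20.2 + 0.44×114 = 203
Vm = 25.1 · ln(0.10989) = 25.1 × (-2.2083) = -55.43 mV

-55.4 mV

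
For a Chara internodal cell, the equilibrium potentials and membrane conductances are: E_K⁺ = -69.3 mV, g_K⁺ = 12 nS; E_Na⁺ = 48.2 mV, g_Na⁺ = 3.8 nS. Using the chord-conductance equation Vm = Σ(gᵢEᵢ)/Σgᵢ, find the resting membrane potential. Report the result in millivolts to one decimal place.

-41.0 mV

Σ gᵢEᵢ = 12·(-69.3) + 3.8·(48.2) = -648.44
Σ gᵢ = 12 + 3.8 = 15.8
Vm = -648.44 / 15.8 = -41.04 mV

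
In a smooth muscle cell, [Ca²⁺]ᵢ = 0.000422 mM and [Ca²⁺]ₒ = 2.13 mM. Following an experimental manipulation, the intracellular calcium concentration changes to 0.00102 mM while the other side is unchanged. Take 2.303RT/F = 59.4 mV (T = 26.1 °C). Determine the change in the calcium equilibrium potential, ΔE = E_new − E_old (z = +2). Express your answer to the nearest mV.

-11 mV

E_old = (59.4/2)·log₁₀(2.13/0.000422) = 109.98 mV
E_new = (59.4/2)·log₁₀(2.13/0.00102) = 98.60 mV
ΔE = 98.60 − (109.98) = -11.38 mV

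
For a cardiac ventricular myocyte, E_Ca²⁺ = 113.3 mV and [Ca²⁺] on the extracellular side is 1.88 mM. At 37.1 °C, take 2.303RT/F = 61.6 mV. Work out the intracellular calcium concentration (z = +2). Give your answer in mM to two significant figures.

0.00039 mM

Nernst: E = (61.6/2) · log₁₀([out]/[in]), so log₁₀([out]/[in]) = 113.3 × 2 / 61.6 = 3.6786.
[out]/[in] = 10^(3.6786) = 4771.
[in] = 1.88 / 4771 = 0.0003941 mM.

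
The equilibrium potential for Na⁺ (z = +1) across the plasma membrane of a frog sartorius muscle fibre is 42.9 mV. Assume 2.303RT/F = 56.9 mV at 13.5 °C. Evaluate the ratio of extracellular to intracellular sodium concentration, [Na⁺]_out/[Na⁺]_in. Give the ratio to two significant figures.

log₁₀([out]/[in]) = E·z/(56.9) = 42.9 × 1 / 56.9 = 0.7540
[out]/[in] = 10^(0.7540) = 5.675

5.7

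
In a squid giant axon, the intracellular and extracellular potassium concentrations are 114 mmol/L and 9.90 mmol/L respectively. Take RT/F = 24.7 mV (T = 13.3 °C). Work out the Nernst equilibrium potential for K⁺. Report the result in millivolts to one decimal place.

-60.4 mV

E = (24.7/z) · ln([K⁺]_out/[K⁺]_in) with z = +1.
= (24.7/1) · ln(9.90/114) = 24.70 · ln(0.08684)
= 24.70 · (-2.4437) = -60.36 mV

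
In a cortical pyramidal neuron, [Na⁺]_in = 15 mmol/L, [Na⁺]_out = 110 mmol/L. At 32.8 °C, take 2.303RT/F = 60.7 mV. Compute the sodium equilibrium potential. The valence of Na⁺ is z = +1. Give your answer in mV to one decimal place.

E = (60.7/z) · log₁₀([Na⁺]_out/[Na⁺]_in) with z = +1.
= (60.7/1) · log₁₀(110/15) = 60.70 · log₁₀(7.333)
= 60.70 · (0.8653) = 52.52 mV

52.5 mV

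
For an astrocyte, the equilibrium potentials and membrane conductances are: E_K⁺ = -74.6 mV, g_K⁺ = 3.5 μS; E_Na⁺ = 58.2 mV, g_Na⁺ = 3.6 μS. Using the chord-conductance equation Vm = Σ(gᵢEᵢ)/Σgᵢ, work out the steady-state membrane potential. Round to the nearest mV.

-7 mV

Σ gᵢEᵢ = 3.5·(-74.6) + 3.6·(58.2) = -51.58
Σ gᵢ = 3.5 + 3.6 = 7.1
Vm = -51.58 / 7.1 = -7.26 mV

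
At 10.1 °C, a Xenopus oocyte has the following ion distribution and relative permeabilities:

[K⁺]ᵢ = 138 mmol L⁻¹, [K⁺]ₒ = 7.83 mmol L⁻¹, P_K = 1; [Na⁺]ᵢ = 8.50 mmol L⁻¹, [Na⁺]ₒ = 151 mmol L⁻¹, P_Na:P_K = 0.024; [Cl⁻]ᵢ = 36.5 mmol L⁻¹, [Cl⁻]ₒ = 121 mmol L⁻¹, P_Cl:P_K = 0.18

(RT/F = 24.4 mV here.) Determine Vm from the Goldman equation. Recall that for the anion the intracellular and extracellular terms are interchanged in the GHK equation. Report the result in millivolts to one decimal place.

-53.3 mV

Vm = 24.4 · ln[(Σ P·[cation]ₒ + Σ P·[anion]ᵢ) / (Σ P·[cation]ᵢ + Σ P·[anion]ₒ)]
Numerator = 1×7.83 + 0.024×151 + 0.18×36.5 = 18.02
Denominator = 1×138 + 0.024×8.50 + 0.18×121 = 160
Vm = 24.4 · ln(0.11266) = 24.4 × (-2.1834) = -53.27 mV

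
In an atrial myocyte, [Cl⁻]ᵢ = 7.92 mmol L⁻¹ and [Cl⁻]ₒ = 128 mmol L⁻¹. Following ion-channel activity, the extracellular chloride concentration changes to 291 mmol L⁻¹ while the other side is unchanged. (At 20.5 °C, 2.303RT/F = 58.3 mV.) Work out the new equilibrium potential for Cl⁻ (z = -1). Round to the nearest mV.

-91 mV

After the shift: [Cl⁻]_out = 291, [Cl⁻]_in = 7.92 mmol L⁻¹.
E_new = (58.3/-1)·log₁₀(291/7.92) = -58.30 · (1.5652) = -91.25 mV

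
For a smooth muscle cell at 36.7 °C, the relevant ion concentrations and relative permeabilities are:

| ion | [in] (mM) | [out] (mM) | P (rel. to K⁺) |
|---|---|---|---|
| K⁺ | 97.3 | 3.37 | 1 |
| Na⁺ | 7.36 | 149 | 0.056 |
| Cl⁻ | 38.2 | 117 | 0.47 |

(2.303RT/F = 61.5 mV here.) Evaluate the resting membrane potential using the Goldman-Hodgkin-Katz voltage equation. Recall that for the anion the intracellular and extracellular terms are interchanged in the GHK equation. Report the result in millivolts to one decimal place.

Vm = 61.5 · log₁₀[(Σ P·[cation]ₒ + Σ P·[anion]ᵢ) / (Σ P·[cation]ᵢ + Σ P·[anion]ₒ)]
Numerator = 1×3.37 + 0.056×149 + 0.47×38.2 = 29.67
Denominator = 1×97.3 + 0.056×7.36 + 0.47×117 = 152.7
Vm = 61.5 · log₁₀(0.19429) = 61.5 × (-0.7116) = -43.76 mV

-43.8 mV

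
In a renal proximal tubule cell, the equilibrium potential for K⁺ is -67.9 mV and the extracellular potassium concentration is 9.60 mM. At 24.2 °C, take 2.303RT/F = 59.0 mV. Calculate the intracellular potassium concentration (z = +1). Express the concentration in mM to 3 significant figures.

Nernst: E = (59.0/1) · log₁₀([out]/[in]), so log₁₀([out]/[in]) = -67.9 × 1 / 59.0 = -1.1508.
[out]/[in] = 10^(-1.1508) = 0.07066.
[in] = 9.60 / 0.07066 = 135.9 mM.

136 mM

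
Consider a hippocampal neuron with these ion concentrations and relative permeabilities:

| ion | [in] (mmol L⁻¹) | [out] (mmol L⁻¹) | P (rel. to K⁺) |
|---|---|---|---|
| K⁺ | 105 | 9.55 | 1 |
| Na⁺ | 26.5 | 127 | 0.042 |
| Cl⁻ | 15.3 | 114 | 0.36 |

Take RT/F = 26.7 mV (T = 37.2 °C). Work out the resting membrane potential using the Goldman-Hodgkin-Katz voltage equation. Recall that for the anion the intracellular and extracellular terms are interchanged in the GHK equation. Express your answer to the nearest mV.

Vm = 26.7 · ln[(Σ P·[cation]ₒ + Σ P·[anion]ᵢ) / (Σ P·[cation]ᵢ + Σ P·[anion]ₒ)]
Numerator = 1×9.55 + 0.042×127 + 0.36×15.3 = 20.39
Denominator = 1×105 + 0.042×26.5 + 0.36×114 = 147.2
Vm = 26.7 · ln(0.13858) = 26.7 × (-1.9763) = -52.77 mV

-53 mV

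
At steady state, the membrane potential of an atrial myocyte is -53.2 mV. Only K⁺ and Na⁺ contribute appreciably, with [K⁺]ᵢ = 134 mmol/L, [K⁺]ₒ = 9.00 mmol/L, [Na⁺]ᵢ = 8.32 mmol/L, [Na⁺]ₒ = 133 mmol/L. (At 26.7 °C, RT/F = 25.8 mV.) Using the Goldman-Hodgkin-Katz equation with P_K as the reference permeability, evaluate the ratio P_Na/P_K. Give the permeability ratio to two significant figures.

Let α = P_Na/P_K. GHK: Vm = 25.8·ln[(Kₒ + α·Naₒ)/(Kᵢ + α·Naᵢ)].
e^(Vm/25.8) = e^(-53.2/25.8) = 0.1272
So 0.1272·(Kᵢ + α·Naᵢ) = Kₒ + α·Naₒ → α = (0.1272·134.0 − 9.0) / (133.0 − 0.1272·8.32)
α = (17.04 − 9.0) / (133.0 − 1.058) = 8.044/131.9 = 0.06097

0.061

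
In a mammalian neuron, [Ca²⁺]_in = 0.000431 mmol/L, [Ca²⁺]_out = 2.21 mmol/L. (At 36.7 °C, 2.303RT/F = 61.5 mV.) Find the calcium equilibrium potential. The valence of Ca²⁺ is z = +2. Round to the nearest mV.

114 mV

E = (61.5/z) · log₁₀([Ca²⁺]_out/[Ca²⁺]_in) with z = +2.
= (61.5/2) · log₁₀(2.21/0.000431) = 30.75 · log₁₀(5128)
= 30.75 · (3.7099) = 114.08 mV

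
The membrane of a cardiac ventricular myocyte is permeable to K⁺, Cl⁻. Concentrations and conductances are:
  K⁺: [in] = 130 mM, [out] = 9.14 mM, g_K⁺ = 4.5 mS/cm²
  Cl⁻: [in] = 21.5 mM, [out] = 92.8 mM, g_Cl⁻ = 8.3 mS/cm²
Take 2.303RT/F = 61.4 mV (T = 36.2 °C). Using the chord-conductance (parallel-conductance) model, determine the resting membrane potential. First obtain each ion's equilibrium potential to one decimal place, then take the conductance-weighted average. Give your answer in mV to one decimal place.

E_K⁺ = (61.4/1)·log₁₀(9.14/130) = -70.8 mV
E_Cl⁻ = (61.4/-1)·log₁₀(92.8/21.5) = -39.0 mV
Vm = (Σ gᵢEᵢ)/(Σ gᵢ) = (4.5·-70.8 + 8.3·-39.0) / (4.5 + 8.3)
= -642.30 / 12.8 = -50.18 mV

-50.2 mV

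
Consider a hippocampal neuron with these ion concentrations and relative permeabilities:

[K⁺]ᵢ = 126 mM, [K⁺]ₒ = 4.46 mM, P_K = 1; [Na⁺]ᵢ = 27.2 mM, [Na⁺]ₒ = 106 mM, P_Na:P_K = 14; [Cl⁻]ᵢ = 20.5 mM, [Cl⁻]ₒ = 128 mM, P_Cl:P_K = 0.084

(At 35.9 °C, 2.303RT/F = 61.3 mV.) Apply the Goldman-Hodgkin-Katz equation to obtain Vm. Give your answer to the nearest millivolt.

28 mV

Vm = 61.3 · log₁₀[(Σ P·[cation]ₒ + Σ P·[anion]ᵢ) / (Σ P·[cation]ᵢ + Σ P·[anion]ₒ)]
Numerator = 1×4.46 + 14×106 + 0.084×20.5 = 1490
Denominator = 1×126 + 14×27.2 + 0.084×128 = 517.6
Vm = 61.3 · log₁₀(2.8793) = 61.3 × (0.4593) = 28.15 mV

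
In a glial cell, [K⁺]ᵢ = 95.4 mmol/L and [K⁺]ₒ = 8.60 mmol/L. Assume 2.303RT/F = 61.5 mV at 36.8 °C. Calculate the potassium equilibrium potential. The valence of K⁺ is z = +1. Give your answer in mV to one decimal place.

E = (61.5/z) · log₁₀([K⁺]_out/[K⁺]_in) with z = +1.
= (61.5/1) · log₁₀(8.60/95.4) = 61.50 · log₁₀(0.09015)
= 61.50 · (-1.0450) = -64.27 mV

-64.3 mV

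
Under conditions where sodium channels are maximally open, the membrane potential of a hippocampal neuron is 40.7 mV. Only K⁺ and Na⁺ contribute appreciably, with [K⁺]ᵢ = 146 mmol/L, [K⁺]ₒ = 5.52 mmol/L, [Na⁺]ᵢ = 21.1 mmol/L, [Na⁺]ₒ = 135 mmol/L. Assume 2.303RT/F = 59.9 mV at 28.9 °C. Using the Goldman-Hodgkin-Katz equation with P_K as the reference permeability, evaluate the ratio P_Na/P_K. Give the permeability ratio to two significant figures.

20

Let α = P_Na/P_K. GHK: Vm = 59.9·log₁₀[(Kₒ + α·Naₒ)/(Kᵢ + α·Naᵢ)].
10^(Vm/59.9) = 10^(40.7/59.9) = 4.7804
So 4.7804·(Kᵢ + α·Naᵢ) = Kₒ + α·Naₒ → α = (4.7804·146.0 − 5.52) / (135.0 − 4.7804·21.1)
α = (697.9 − 5.52) / (135.0 − 100.9) = 692.4/34.13 = 20.29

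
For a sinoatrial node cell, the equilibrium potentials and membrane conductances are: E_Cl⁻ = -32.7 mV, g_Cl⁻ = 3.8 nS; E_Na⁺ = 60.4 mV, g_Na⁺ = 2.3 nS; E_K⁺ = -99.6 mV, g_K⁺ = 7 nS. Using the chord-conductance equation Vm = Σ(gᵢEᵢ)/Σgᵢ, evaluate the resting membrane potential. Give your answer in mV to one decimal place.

Σ gᵢEᵢ = 3.8·(-32.7) + 2.3·(60.4) + 7·(-99.6) = -682.54
Σ gᵢ = 3.8 + 2.3 + 7 = 13.1
Vm = -682.54 / 13.1 = -52.10 mV

-52.1 mV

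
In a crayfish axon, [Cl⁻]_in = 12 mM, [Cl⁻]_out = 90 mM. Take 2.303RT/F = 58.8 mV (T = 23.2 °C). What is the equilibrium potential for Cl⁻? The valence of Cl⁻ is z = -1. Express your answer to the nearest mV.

E = (58.8/z) · log₁₀([Cl⁻]_out/[Cl⁻]_in) with z = -1.
For an anion, dividing by z = -1 reverses the sign.
= (58.8/-1) · log₁₀(90/12) = -58.80 · log₁₀(7.5)
= -58.80 · (0.8751) = -51.45 mV

-51 mV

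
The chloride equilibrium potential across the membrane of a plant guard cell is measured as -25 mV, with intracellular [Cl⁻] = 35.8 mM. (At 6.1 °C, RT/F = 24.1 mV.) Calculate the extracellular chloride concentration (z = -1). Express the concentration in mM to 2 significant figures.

Nernst: E = (24.1/-1) · ln([out]/[in]), so ln([out]/[in]) = -25.0 × -1 / 24.1 = 1.0373.
[out]/[in] = e^(1.0373) = 2.822.
[out] = 2.822 × 35.8 = 101 mM.

100 mM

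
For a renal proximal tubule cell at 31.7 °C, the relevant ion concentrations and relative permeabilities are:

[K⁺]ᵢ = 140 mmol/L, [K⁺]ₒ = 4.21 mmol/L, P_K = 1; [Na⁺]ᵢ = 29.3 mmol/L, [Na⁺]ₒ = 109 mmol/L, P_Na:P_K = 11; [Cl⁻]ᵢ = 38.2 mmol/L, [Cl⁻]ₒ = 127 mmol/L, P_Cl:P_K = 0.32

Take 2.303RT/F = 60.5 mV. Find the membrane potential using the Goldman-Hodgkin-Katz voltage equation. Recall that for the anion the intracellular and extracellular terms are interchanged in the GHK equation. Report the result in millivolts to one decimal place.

23.2 mV

Vm = 60.5 · log₁₀[(Σ P·[cation]ₒ + Σ P·[anion]ᵢ) / (Σ P·[cation]ᵢ + Σ P·[anion]ₒ)]
Numerator = 1×4.21 + 11×109 + 0.32×38.2 = 1215
Denominator = 1×140 + 11×29.3 + 0.32×127 = 502.9
Vm = 60.5 · log₁₀(2.4167) = 60.5 × (0.3832) = 23.18 mV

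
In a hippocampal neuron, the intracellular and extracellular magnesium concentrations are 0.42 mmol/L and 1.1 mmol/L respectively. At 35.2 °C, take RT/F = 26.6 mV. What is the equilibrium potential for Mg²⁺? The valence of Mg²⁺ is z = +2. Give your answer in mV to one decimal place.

12.8 mV

E = (26.6/z) · ln([Mg²⁺]_out/[Mg²⁺]_in) with z = +2.
= (26.6/2) · ln(1.1/0.42) = 13.30 · ln(2.619)
= 13.30 · (0.9628) = 12.81 mV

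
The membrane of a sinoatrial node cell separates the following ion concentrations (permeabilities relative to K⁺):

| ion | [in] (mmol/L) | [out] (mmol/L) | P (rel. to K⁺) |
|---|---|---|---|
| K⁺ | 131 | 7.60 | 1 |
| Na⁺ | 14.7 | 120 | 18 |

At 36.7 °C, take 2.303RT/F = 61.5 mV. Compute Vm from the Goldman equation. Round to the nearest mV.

Vm = 61.5 · log₁₀[(Σ P·[cation]ₒ + Σ P·[anion]ᵢ) / (Σ P·[cation]ᵢ + Σ P·[anion]ₒ)]
Numerator = 1×7.60 + 18×120 = 2168
Denominator = 1×131 + 18×14.7 = 395.6
Vm = 61.5 · log₁₀(5.4793) = 61.5 × (0.7387) = 45.43 mV

45 mV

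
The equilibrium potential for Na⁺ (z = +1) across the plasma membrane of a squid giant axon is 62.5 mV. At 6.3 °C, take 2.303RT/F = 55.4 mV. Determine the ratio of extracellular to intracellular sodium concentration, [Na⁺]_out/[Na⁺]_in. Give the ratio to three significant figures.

log₁₀([out]/[in]) = E·z/(55.4) = 62.5 × 1 / 55.4 = 1.1282
[out]/[in] = 10^(1.1282) = 13.43

13.4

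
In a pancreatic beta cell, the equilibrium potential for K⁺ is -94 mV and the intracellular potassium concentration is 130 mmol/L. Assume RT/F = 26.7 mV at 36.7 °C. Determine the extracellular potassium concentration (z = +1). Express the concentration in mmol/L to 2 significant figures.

3.8 mmol/L

Nernst: E = (26.7/1) · ln([out]/[in]), so ln([out]/[in]) = -94.0 × 1 / 26.7 = -3.5206.
[out]/[in] = e^(-3.5206) = 0.02958.
[out] = 0.02958 × 130 = 3.846 mmol/L.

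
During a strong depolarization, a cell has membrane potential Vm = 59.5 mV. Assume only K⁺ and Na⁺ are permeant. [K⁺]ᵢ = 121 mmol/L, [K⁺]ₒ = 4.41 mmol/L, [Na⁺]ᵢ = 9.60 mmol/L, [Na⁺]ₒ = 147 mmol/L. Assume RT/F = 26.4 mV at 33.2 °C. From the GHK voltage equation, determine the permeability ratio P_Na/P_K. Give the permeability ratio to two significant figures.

21

Let α = P_Na/P_K. GHK: Vm = 26.4·ln[(Kₒ + α·Naₒ)/(Kᵢ + α·Naᵢ)].
e^(Vm/26.4) = e^(59.5/26.4) = 9.5237
So 9.5237·(Kᵢ + α·Naᵢ) = Kₒ + α·Naₒ → α = (9.5237·121.0 − 4.41) / (147.0 − 9.5237·9.6)
α = (1152 − 4.41) / (147.0 − 91.43) = 1148/55.57 = 20.66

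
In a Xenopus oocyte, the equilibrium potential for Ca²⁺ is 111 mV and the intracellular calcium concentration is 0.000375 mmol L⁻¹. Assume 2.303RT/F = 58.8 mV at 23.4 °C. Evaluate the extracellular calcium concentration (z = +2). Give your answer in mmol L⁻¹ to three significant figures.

2.24 mmol L⁻¹

Nernst: E = (58.8/2) · log₁₀([out]/[in]), so log₁₀([out]/[in]) = 111.0 × 2 / 58.8 = 3.7755.
[out]/[in] = 10^(3.7755) = 5964.
[out] = 5964 × 0.000375 = 2.236 mmol L⁻¹.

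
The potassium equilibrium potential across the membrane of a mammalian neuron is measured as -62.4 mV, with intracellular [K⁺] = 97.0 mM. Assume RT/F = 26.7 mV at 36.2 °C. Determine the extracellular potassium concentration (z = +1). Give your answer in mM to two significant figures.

Nernst: E = (26.7/1) · ln([out]/[in]), so ln([out]/[in]) = -62.4 × 1 / 26.7 = -2.3371.
[out]/[in] = e^(-2.3371) = 0.09661.
[out] = 0.09661 × 97.0 = 9.371 mM.

9.4 mM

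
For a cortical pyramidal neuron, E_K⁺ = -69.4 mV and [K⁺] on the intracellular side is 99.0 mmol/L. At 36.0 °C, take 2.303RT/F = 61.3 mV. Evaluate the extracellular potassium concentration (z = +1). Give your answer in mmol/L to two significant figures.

7.3 mmol/L

Nernst: E = (61.3/1) · log₁₀([out]/[in]), so log₁₀([out]/[in]) = -69.4 × 1 / 61.3 = -1.1321.
[out]/[in] = 10^(-1.1321) = 0.07377.
[out] = 0.07377 × 99.0 = 7.303 mmol/L.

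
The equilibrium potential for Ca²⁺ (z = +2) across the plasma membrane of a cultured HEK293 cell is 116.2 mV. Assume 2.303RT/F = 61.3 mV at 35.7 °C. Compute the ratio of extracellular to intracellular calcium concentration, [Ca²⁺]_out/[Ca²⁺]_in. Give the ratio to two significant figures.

6200

log₁₀([out]/[in]) = E·z/(61.3) = 116.2 × 2 / 61.3 = 3.7912
[out]/[in] = 10^(3.7912) = 6183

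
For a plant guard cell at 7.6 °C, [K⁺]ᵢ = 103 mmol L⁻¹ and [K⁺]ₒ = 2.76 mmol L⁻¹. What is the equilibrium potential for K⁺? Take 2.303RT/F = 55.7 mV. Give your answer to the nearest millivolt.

-88 mV

E = (55.7/z) · log₁₀([K⁺]_out/[K⁺]_in) with z = +1.
= (55.7/1) · log₁₀(2.76/103) = 55.70 · log₁₀(0.0268)
= 55.70 · (-1.5719) = -87.56 mV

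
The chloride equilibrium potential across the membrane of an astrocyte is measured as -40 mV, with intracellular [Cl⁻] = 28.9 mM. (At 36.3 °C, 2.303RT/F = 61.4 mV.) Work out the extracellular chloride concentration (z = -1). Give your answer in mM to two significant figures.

130 mM

Nernst: E = (61.4/-1) · log₁₀([out]/[in]), so log₁₀([out]/[in]) = -40.0 × -1 / 61.4 = 0.6515.
[out]/[in] = 10^(0.6515) = 4.482.
[out] = 4.482 × 28.9 = 129.5 mM.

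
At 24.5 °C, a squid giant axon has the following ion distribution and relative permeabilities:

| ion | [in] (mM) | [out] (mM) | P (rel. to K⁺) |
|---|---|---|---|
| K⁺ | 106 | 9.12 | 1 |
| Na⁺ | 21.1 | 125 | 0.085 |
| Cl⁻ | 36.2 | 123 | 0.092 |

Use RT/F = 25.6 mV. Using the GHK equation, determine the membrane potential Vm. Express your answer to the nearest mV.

Vm = 25.6 · ln[(Σ P·[cation]ₒ + Σ P·[anion]ᵢ) / (Σ P·[cation]ᵢ + Σ P·[anion]ₒ)]
Numerator = 1×9.12 + 0.085×125 + 0.092×36.2 = 23.08
Denominator = 1×106 + 0.085×21.1 + 0.092×123 = 119.1
Vm = 25.6 · ln(0.19373) = 25.6 × (-1.6413) = -42.02 mV

-42 mV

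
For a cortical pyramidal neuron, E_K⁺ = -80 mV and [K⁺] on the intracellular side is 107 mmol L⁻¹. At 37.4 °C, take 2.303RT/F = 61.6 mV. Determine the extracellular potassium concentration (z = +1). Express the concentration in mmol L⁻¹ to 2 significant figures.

Nernst: E = (61.6/1) · log₁₀([out]/[in]), so log₁₀([out]/[in]) = -80.0 × 1 / 61.6 = -1.2987.
[out]/[in] = 10^(-1.2987) = 0.05027.
[out] = 0.05027 × 107 = 5.379 mmol L⁻¹.

5.4 mmol L⁻¹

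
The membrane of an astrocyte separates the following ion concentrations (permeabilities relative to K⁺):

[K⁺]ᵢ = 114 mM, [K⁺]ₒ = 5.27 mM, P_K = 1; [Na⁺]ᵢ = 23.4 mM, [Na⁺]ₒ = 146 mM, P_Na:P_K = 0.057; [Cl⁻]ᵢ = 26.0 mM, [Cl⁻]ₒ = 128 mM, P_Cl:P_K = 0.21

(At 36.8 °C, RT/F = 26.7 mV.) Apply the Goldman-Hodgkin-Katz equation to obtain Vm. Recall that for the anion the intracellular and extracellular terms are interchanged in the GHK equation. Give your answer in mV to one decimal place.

Vm = 26.7 · ln[(Σ P·[cation]ₒ + Σ P·[anion]ᵢ) / (Σ P·[cation]ᵢ + Σ P·[anion]ₒ)]
Numerator = 1×5.27 + 0.057×146 + 0.21×26.0 = 19.05
Denominator = 1×114 + 0.057×23.4 + 0.21×128 = 142.2
Vm = 26.7 · ln(0.13397) = 26.7 × (-2.0102) = -53.67 mV

-53.7 mV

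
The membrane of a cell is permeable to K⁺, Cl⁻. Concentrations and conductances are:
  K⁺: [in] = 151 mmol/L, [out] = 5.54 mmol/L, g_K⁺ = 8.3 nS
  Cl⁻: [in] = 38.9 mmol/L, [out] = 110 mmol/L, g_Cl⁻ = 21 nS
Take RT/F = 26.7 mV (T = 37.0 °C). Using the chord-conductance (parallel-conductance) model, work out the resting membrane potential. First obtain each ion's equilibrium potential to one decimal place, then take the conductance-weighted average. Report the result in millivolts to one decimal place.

-44.9 mV

E_K⁺ = (26.7/1)·ln(5.54/151) = -88.3 mV
E_Cl⁻ = (26.7/-1)·ln(110/38.9) = -27.8 mV
Vm = (Σ gᵢEᵢ)/(Σ gᵢ) = (8.3·-88.3 + 21·-27.8) / (8.3 + 21)
= -1316.69 / 29.3 = -44.94 mV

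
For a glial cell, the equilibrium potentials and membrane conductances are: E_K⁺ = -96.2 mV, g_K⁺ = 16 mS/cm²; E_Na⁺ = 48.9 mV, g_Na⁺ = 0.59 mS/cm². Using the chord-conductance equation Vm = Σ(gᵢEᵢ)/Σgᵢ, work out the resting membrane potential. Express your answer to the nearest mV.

Σ gᵢEᵢ = 16·(-96.2) + 0.59·(48.9) = -1510.35
Σ gᵢ = 16 + 0.59 = 16.59
Vm = -1510.35 / 16.59 = -91.04 mV

-91 mV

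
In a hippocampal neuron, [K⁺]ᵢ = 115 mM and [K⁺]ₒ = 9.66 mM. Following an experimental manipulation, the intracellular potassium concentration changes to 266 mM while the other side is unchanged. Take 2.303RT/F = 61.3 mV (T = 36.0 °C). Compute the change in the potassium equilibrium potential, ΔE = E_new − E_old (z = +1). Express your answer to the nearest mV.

E_old = (61.3/1)·log₁₀(9.66/115) = -65.94 mV
E_new = (61.3/1)·log₁₀(9.66/266) = -88.27 mV
ΔE = -88.27 − (-65.94) = -22.32 mV

-22 mV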